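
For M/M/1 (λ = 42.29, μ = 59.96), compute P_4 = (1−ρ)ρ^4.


ρ = 42.29/59.96 = 0.7053
P_n = (1−ρ)·ρ^n = (1 − 0.7053)·0.7053^4 = 0.2947·0.247460 = 0.072925

Final: 0.072925


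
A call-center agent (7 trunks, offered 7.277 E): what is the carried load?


B(7,7.277) = 0.265839 (Erlang-B)
Carried load = a(1 − B) = 7.277·(1 − 0.265839) = 7.277·0.734161 = 5.3425 E

Final: 5.3425 Erlangs


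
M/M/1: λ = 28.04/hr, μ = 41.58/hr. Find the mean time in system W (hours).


W = 1/(μ−λ) = 1/(41.58 − 28.04) = 1/13.54 = 0.07386 hr

Final: 0.07386 hr


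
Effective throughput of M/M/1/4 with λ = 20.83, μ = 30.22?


ρ = 0.6893; P_K = (1−ρ)ρ^4/(1−ρ^5) = 0.083061
λ_eff = λ(1 − P_K) = 20.83·(1 − 0.083061) = 20.83·0.916939 = 19.0998 /hr

Final: 19.0998 /hr


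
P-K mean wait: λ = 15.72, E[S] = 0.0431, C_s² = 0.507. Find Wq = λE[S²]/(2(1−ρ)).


ρ = λ·E[S] = 15.72·0.0431 = 0.6775
E[S²] = E[S]²(1+C_s²) = 0.0431²·(1+0.507) = 0.002799
Wq = λ·E[S²]/(2(1−ρ)) = 15.72·0.002799/(2·0.3225) = 0.06823 hr

Final: 0.06823 hr


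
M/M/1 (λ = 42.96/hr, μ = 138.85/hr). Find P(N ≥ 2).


ρ = 42.96/138.85 = 0.3094
P(N ≥ n) = ρ^n = 0.3094^2 = 0.095728

Final: 0.095728


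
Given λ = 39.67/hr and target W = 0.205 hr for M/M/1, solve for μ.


W = 1/(μ−λ) ⇒ μ − λ = 1/W = 1/0.205 = 4.8780
μ = λ + 1/W = 39.67 + 4.8780 = 44.5480 per hr

Final: 44.5480 /hr


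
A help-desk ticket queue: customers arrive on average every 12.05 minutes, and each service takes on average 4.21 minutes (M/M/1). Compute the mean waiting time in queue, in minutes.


λ = 60/12.05 = 4.9793 /hr
μ = 60/4.21 = 14.2518 /hr
ρ = λ/μ = 4.9793/14.2518 = 0.3494
Wq = ρ/(μ−λ) = 0.3494/(14.2518−4.9793) = 0.03768 hr
In minutes: 0.03768·60 = 2.261 min

Final: 2.261 min


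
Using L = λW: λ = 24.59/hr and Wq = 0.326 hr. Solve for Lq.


Lq = λWq = 24.59·0.326 = 8.0163

Final: 8.0163


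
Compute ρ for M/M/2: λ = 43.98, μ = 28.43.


ρ = λ/(cμ) = 43.98/(2·28.43) = 43.98/56.86 = 0.7735

Final: 0.7735


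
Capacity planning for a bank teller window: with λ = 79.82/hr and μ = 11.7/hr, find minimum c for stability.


Stability requires cμ > λ ⇔ c > λ/μ.
λ/μ = 79.82/11.7 = 6.8222
Minimum integer c = ⌊6.8222⌋ + 1 = 7
Check: 7·11.7 = 81.90 > 79.82, while 6·11.7 = 70.20 ≤ 79.82

Final: 7 servers


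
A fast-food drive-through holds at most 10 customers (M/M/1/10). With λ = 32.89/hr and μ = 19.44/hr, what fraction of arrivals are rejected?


ρ = λ/μ = 32.89/19.44 = 1.6919
P_K = (1−ρ)ρ^K/(1−ρ^(K+1)) = (-0.6919·192.165814)/(1 − 325.120042)
= -132.954228/-324.120042 = 0.410201

Final: 0.410201


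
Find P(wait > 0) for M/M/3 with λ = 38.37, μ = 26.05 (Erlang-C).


a = λ/μ = 1.4729; ρ = a/3 = 0.4910
P₀ = 0.217201 (from M/M/c formula)
C(c,a) = [a^c/(c!(1−ρ))]·P₀ = [3.19560/(6·0.5090)]·0.217201
= 1.04632·0.217201 = 0.227262

Final: 0.227262


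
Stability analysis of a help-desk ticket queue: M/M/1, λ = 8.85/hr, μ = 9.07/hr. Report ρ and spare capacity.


Total capacity cμ = 1·9.07 = 9.07/hr
ρ = λ/(cμ) = 8.85/9.07 = 0.9757
Stable ⇔ ρ < 1: YES
Spare capacity = cμ − λ = 9.07 − 8.85 = 0.22/hr

Final: ρ = 0.9757; stable; margin = 0.22/hr


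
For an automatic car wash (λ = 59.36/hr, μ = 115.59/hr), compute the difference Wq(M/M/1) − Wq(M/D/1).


ρ = 59.36/115.59 = 0.5135
Wq(M/M/1) = ρ/(μ−λ) = 0.5135/56.23 = 0.009133 hr
Wq(M/D/1) = ρ/(2(μ−λ)) = 0.004566 hr
Savings = 0.009133 − 0.004566 = 0.004566 hr

Final: 0.004566 hr


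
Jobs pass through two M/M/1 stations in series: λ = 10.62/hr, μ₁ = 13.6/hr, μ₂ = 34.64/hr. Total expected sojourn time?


Each node sees arrival rate λ = 10.62/hr (tandem ⇒ throughput preserved).
W₁ = 1/(μ₁−λ) = 1/(13.6−10.62) = 0.33557 hr
W₂ = 1/(μ₂−λ) = 1/(34.64−10.62) = 0.04163 hr
W_total = W₁ + W₂ = 0.33557 + 0.04163 = 0.37720 hr

Final: 0.37720 hr


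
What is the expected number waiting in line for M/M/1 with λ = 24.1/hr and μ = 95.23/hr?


ρ = 24.1/95.23 = 0.2531
Lq = ρ²/(1−ρ) = 0.06405/0.7469 = 0.08574

Final: 0.08574


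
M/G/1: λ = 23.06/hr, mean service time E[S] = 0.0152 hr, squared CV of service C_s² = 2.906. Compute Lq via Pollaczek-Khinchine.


ρ = λ·E[S] = 23.06·0.0152 = 0.3505
Lq = ρ²(1+C_s²)/(2(1−ρ)) = 0.1229·(1+2.906)/(2·0.6495)
= 0.1229·3.9060/1.2990 = 0.36943

Final: 0.36943


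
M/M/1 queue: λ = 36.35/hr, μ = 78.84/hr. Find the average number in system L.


ρ = λ/μ = 36.35/78.84 = 0.4611
L = ρ/(1−ρ) = 0.4611/(1 − 0.4611) = 0.4611/0.5389 = 0.8555

Final: 0.8555


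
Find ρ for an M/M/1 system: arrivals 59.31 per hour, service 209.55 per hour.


ρ = λ/μ = 59.31/209.55 = 0.2830

Final: 0.2830


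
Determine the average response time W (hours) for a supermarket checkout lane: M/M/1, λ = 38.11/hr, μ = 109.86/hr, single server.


W = 1/(μ−λ) = 1/(109.86 − 38.11) = 1/71.75 = 0.01394 hr

Final: 0.01394 hr


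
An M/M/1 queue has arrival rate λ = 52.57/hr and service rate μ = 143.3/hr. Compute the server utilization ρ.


ρ = λ/μ = 52.57/143.3 = 0.3669

Final: 0.3669


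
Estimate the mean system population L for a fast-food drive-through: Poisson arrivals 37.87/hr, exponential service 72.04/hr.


ρ = λ/μ = 37.87/72.04 = 0.5257
L = ρ/(1−ρ) = 0.5257/(1 − 0.5257) = 0.5257/0.4743 = 1.1083

Final: 1.1083


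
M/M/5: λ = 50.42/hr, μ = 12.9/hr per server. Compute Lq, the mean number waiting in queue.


a = λ/μ = 3.9085; ρ = a/5 = 0.7817
P₀ = 0.014916
Lq = P₀·a^c·ρ / (c!·(1−ρ)²) = 0.014916·912.14872·0.7817/(120·0.04765)
= 1.85989

Final: 1.85989


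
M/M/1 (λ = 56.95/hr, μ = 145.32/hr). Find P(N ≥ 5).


ρ = 56.95/145.32 = 0.3919
P(N ≥ n) = ρ^n = 0.3919^5 = 0.009244

Final: 0.009244


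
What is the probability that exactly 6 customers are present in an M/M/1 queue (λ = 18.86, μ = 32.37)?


ρ = 18.86/32.37 = 0.5826
P_n = (1−ρ)·ρ^n = (1 − 0.5826)·0.5826^6 = 0.4174·0.039120 = 0.016327

Final: 0.016327


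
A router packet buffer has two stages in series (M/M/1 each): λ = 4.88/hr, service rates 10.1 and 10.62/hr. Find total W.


Each node sees arrival rate λ = 4.88/hr (tandem ⇒ throughput preserved).
W₁ = 1/(μ₁−λ) = 1/(10.1−4.88) = 0.19157 hr
W₂ = 1/(μ₂−λ) = 1/(10.62−4.88) = 0.17422 hr
W_total = W₁ + W₂ = 0.19157 + 0.17422 = 0.36579 hr

Final: 0.36579 hr


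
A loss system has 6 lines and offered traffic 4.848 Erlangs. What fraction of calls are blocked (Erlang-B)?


B(c,a) = (a^c/c!) / Σ_{k=0}^{c} a^k/k!
a^6/6! = 18.031970
Σ terms (k=0..6): 1.00000 + 4.84800 + 11.75155 + 18.99051 + 23.01650 + 22.31679 + 18.03197 = 99.955320
B = 18.031970/99.955320 = 0.180400

Final: 0.180400


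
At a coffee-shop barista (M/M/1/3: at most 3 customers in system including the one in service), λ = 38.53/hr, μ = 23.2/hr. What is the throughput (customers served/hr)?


ρ = 1.6608; P_K = (1−ρ)ρ^3/(1−ρ^4) = 0.458087
λ_eff = λ(1 − P_K) = 38.53·(1 − 0.458087) = 38.53·0.541913 = 20.8799 /hr

Final: 20.8799 /hr


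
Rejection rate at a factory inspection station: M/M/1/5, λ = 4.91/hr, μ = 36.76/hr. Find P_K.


ρ = λ/μ = 4.91/36.76 = 0.1336
P_K = (1−ρ)ρ^K/(1−ρ^(K+1)) = (0.8664·0.00004251)/(1 − 0.000005679)
= 0.00003684/0.999994 = 0.00003684

Final: 0.00003684


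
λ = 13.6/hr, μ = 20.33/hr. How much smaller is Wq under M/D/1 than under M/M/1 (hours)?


ρ = 13.6/20.33 = 0.6690
Wq(M/M/1) = ρ/(μ−λ) = 0.6690/6.73 = 0.09940 hr
Wq(M/D/1) = ρ/(2(μ−λ)) = 0.04970 hr
Savings = 0.09940 − 0.04970 = 0.04970 hr

Final: 0.04970 hr


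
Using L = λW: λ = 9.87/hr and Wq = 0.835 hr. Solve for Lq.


Lq = λWq = 9.87·0.835 = 8.2414

Final: 8.2414


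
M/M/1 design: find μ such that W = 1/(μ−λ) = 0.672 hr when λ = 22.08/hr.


W = 1/(μ−λ) ⇒ μ − λ = 1/W = 1/0.672 = 1.4881
μ = λ + 1/W = 22.08 + 1.4881 = 23.5681 per hr

Final: 23.5681 /hr


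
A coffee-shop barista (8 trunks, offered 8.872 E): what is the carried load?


B(8,8.872) = 0.282532 (Erlang-B)
Carried load = a(1 − B) = 8.872·(1 − 0.282532) = 8.872·0.717468 = 6.3654 E

Final: 6.3654 Erlangs


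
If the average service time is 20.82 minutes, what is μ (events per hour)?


μ = 1/(service time) in consistent units.
1 hour = 60 min, so μ = 60/20.82 = 2.8818 per hour

Final: 2.8818 /hr


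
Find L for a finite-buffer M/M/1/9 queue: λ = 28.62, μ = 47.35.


ρ = 28.62/47.35 = 0.6044
L = ρ[1 − (K+1)ρ^K + Kρ^(K+1)] / [(1−ρ)(1−ρ^(K+1))]
Numerator: 0.6044·(1 − 10·0.010768 + 9·0.006509) = 0.574755
Denominator: (0.3956)·(0.993491) = 0.392990
L = 0.574755/0.392990 = 1.4625

Final: 1.4625


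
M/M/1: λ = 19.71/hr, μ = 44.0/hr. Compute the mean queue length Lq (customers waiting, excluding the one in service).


ρ = 19.71/44.0 = 0.4480
Lq = ρ²/(1−ρ) = 0.2007/0.5520 = 0.3635

Final: 0.3635


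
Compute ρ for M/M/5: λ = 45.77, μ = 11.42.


ρ = λ/(cμ) = 45.77/(5·11.42) = 45.77/57.10 = 0.8016

Final: 0.8016


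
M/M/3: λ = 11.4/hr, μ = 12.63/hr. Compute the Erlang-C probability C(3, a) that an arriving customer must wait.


a = λ/μ = 0.9026; ρ = a/3 = 0.3009
P₀ = 0.402370 (from M/M/c formula)
C(c,a) = [a^c/(c!(1−ρ))]·P₀ = [0.73537/(6·0.6991)]·0.402370
= 0.17531·0.402370 = 0.070538

Final: 0.070538


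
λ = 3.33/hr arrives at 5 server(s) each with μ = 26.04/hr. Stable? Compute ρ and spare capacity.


Total capacity cμ = 5·26.04 = 130.20/hr
ρ = λ/(cμ) = 3.33/130.20 = 0.02558
Stable ⇔ ρ < 1: YES
Spare capacity = cμ − λ = 130.20 − 3.33 = 126.87/hr

Final: ρ = 0.02558; stable; margin = 126.87/hr


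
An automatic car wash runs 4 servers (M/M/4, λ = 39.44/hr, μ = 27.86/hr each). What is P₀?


a = λ/μ = 39.44/27.86 = 1.4156; ρ = a/c = 0.3539
Σ_{k=0}^{3} a^k/k! (terms k=0..3) = 1.00000 + 1.41565 + 1.00203 + 0.47284 = 3.89052
Tail: a^4/(4!(1−ρ)) = 4.01627/(24·0.6461) = 0.25901
P₀ = 1/(3.89052 + 0.25901) = 1/4.14954 = 0.240991

Final: 0.240991


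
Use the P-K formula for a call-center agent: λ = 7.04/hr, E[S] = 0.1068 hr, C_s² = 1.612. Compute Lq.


ρ = λ·E[S] = 7.04·0.1068 = 0.7519
Lq = ρ²(1+C_s²)/(2(1−ρ)) = 0.5653·(1+1.612)/(2·0.2481)
= 0.5653·2.6120/0.4963 = 2.97547

Final: 2.97547


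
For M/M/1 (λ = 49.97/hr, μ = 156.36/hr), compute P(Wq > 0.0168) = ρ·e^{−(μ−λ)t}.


ρ = 49.97/156.36 = 0.3196
P(Wq > t) = ρ·e^{−(μ−λ)t} = 0.3196·e^{−1.7874}
= 0.3196·0.167403 = 0.053499

Final: 0.053499


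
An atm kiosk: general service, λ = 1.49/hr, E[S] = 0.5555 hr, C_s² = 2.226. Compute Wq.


ρ = λ·E[S] = 1.49·0.5555 = 0.8277
E[S²] = E[S]²(1+C_s²) = 0.5555²·(1+2.226) = 0.995480
Wq = λ·E[S²]/(2(1−ρ)) = 1.49·0.995480/(2·0.1723) = 4.30418 hr

Final: 4.30418 hr


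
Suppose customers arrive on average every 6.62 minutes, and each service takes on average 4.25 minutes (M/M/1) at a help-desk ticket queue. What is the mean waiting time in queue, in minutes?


λ = 60/6.62 = 9.0634 /hr
μ = 60/4.25 = 14.1176 /hr
ρ = λ/μ = 9.0634/14.1176 = 0.6420
Wq = ρ/(μ−λ) = 0.6420/(14.1176−9.0634) = 0.12702 hr
In minutes: 0.12702·60 = 7.621 min

Final: 7.621 min


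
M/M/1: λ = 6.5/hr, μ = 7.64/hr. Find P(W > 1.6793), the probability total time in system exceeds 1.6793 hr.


W ~ Exponential(μ−λ) for M/M/1.
μ − λ = 7.64 − 6.5 = 1.1400
P(W > t) = e^{−(μ−λ)t} = e^{−1.9144} = 0.147430

Final: 0.147430


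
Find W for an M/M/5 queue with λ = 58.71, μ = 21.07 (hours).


a = 2.7864; ρ = 0.5573; P₀ = 0.059005
Lq = P₀·a^c·ρ/(c!(1−ρ)²) = 0.23484
Wq = Lq/λ = 0.23484/58.71 = 0.004000 hr
W = Wq + 1/μ = 0.004000 + 0.04746 = 0.05146 hr

Final: 0.05146 hr


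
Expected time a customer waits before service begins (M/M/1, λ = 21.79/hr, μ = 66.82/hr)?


ρ = 21.79/66.82 = 0.3261
Wq = ρ/(μ−λ) = 0.3261/(66.82 − 21.79) = 0.3261/45.03 = 0.007242 hr

Final: 0.007242 hr


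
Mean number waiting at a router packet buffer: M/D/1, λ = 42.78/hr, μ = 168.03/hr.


ρ = 42.78/168.03 = 0.2546
M/D/1: Lq = ρ²/(2(1−ρ)) = 0.06482/(2·0.7454) = 0.04348

Final: 0.04348


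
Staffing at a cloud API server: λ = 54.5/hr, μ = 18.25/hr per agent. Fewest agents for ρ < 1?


Stability requires cμ > λ ⇔ c > λ/μ.
λ/μ = 54.5/18.25 = 2.9863
Minimum integer c = ⌊2.9863⌋ + 1 = 3
Check: 3·18.25 = 54.75 > 54.5, while 2·18.25 = 36.50 ≤ 54.5

Final: 3 servers


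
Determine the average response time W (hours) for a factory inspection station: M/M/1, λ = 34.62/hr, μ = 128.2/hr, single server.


W = 1/(μ−λ) = 1/(128.2 − 34.62) = 1/93.58 = 0.01069 hr

Final: 0.01069 hr


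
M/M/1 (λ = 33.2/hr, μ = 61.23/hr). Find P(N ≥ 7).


ρ = 33.2/61.23 = 0.5422
P(N ≥ n) = ρ^n = 0.5422^7 = 0.013779

Final: 0.013779


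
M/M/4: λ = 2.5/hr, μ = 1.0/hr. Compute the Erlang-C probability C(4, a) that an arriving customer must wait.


a = λ/μ = 2.5000; ρ = a/4 = 0.6250
P₀ = 0.073695 (from M/M/c formula)
C(c,a) = [a^c/(c!(1−ρ))]·P₀ = [39.06250/(24·0.3750)]·0.073695
= 4.34028·0.073695 = 0.319857

Final: 0.319857


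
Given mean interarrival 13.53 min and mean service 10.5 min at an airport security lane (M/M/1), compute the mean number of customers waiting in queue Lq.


λ = 60/13.53 = 4.4346 /hr
μ = 60/10.5 = 5.7143 /hr
ρ = λ/μ = 4.4346/5.7143 = 0.7761
Lq = ρ²/(1−ρ) = 0.6023/0.2239 = 2.6893

Final: 2.6893


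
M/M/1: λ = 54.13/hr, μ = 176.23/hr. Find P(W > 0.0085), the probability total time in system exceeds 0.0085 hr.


W ~ Exponential(μ−λ) for M/M/1.
μ − λ = 176.23 − 54.13 = 122.1000
P(W > t) = e^{−(μ−λ)t} = e^{−1.0378} = 0.354215

Final: 0.354215


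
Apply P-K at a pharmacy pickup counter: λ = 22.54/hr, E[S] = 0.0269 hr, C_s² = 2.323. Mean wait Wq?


ρ = λ·E[S] = 22.54·0.0269 = 0.6063
E[S²] = E[S]²(1+C_s²) = 0.0269²·(1+2.323) = 0.002405
Wq = λ·E[S²]/(2(1−ρ)) = 22.54·0.002405/(2·0.3937) = 0.06884 hr

Final: 0.06884 hr


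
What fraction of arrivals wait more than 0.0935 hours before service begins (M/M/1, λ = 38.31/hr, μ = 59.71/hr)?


ρ = 38.31/59.71 = 0.6416
P(Wq > t) = ρ·e^{−(μ−λ)t} = 0.6416·e^{−2.0009}
= 0.6416·0.135214 = 0.086753

Final: 0.086753


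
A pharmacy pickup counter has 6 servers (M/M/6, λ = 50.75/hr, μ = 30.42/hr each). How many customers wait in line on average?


a = λ/μ = 1.6683; ρ = a/6 = 0.2781
P₀ = 0.188474
Lq = P₀·a^c·ρ / (c!·(1−ρ)²) = 0.188474·21.56061·0.2781/(720·0.52121)
= 0.003011

Final: 0.003011


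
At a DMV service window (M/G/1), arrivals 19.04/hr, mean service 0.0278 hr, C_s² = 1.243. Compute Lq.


ρ = λ·E[S] = 19.04·0.0278 = 0.5293
Lq = ρ²(1+C_s²)/(2(1−ρ)) = 0.2802·(1+1.243)/(2·0.4707)
= 0.2802·2.2430/0.9414 = 0.66756

Final: 0.66756


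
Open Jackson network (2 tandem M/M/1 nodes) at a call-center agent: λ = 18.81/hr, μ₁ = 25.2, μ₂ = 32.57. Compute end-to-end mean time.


Each node sees arrival rate λ = 18.81/hr (tandem ⇒ throughput preserved).
W₁ = 1/(μ₁−λ) = 1/(25.2−18.81) = 0.15649 hr
W₂ = 1/(μ₂−λ) = 1/(32.57−18.81) = 0.07267 hr
W_total = W₁ + W₂ = 0.15649 + 0.07267 = 0.22917 hr

Final: 0.22917 hr


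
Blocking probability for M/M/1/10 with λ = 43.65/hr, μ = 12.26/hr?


ρ = λ/μ = 43.65/12.26 = 3.5604
P_K = (1−ρ)ρ^K/(1−ρ^(K+1)) = (-2.5604·327293.800108)/(1 − 1165283.391088)
= -837989.590979/-1165282.391088 = 0.719130

Final: 0.719130


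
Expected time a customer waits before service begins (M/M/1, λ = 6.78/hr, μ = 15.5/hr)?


ρ = 6.78/15.5 = 0.4374
Wq = ρ/(μ−λ) = 0.4374/(15.5 − 6.78) = 0.4374/8.72 = 0.05016 hr

Final: 0.05016 hr


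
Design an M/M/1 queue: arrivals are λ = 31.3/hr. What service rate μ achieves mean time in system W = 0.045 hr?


W = 1/(μ−λ) ⇒ μ − λ = 1/W = 1/0.045 = 22.2222
μ = λ + 1/W = 31.3 + 22.2222 = 53.5222 per hr

Final: 53.5222 /hr


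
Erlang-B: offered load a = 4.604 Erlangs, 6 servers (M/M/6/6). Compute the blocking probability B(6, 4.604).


B(c,a) = (a^c/c!) / Σ_{k=0}^{c} a^k/k!
a^6/6! = 13.227549
Σ terms (k=0..6): 1.00000 + 4.60400 + 10.59841 + 16.26502 + 18.72104 + 17.23834 + 13.22755 = 81.654358
B = 13.227549/81.654358 = 0.161994

Final: 0.161994


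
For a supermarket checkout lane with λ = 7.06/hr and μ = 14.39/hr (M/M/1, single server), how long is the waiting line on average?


ρ = 7.06/14.39 = 0.4906
Lq = ρ²/(1−ρ) = 0.2407/0.5094 = 0.4725

Final: 0.4725


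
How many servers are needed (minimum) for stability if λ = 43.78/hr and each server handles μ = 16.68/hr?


Stability requires cμ > λ ⇔ c > λ/μ.
λ/μ = 43.78/16.68 = 2.6247
Minimum integer c = ⌊2.6247⌋ + 1 = 3
Check: 3·16.68 = 50.04 > 43.78, while 2·16.68 = 33.36 ≤ 43.78

Final: 3 servers


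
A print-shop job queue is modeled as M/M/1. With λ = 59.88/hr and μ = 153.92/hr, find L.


ρ = λ/μ = 59.88/153.92 = 0.3890
L = ρ/(1−ρ) = 0.3890/(1 − 0.3890) = 0.3890/0.6110 = 0.6368

Final: 0.6368


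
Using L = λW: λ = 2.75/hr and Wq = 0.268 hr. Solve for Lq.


Lq = λWq = 2.75·0.268 = 0.7370

Final: 0.7370


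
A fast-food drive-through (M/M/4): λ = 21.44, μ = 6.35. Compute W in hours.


a = 3.3764; ρ = 0.8441; P₀ = 0.019522
Lq = P₀·a^c·ρ/(c!(1−ρ)²) = 3.67106
Wq = Lq/λ = 3.67106/21.44 = 0.17122 hr
W = Wq + 1/μ = 0.17122 + 0.15748 = 0.32871 hr

Final: 0.32871 hr


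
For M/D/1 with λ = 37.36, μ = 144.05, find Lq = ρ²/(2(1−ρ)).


ρ = 37.36/144.05 = 0.2594
M/D/1: Lq = ρ²/(2(1−ρ)) = 0.06726/(2·0.7406) = 0.04541

Final: 0.04541


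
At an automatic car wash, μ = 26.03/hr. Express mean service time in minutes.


Mean service time = 1/μ = 1/26.03 hour = 0.03842 hour
In minutes: 0.03842 × 60 = 2.3050 min

Final: 2.3050 min


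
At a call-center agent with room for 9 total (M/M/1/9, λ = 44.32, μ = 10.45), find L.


ρ = 44.32/10.45 = 4.2411
L = ρ[1 − (K+1)ρ^K + Kρ^(K+1)] / [(1−ρ)(1−ρ^(K+1))]
Numerator: 4.2411·(1 − 10·443967.471460 + 9·1882931.898098) = 53042826.457614
Denominator: (-3.2411)·(-1882930.898098) = 6102858.327137
L = 53042826.457614/6102858.327137 = 8.6915

Final: 8.6915


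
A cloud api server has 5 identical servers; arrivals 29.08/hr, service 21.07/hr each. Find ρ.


ρ = λ/(cμ) = 29.08/(5·21.07) = 29.08/105.35 = 0.2760

Final: 0.2760


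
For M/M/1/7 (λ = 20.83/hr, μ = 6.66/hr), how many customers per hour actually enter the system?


ρ = 3.1276; P_K = (1−ρ)ρ^7/(1−ρ^8) = 0.680343
λ_eff = λ(1 − P_K) = 20.83·(1 − 0.680343) = 20.83·0.319657 = 6.6585 /hr

Final: 6.6585 /hr


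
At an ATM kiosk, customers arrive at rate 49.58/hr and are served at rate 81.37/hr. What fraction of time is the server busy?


ρ = λ/μ = 49.58/81.37 = 0.6093

Final: 0.6093


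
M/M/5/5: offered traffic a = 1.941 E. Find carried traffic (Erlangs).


B(5,1.941) = 0.033445 (Erlang-B)
Carried load = a(1 − B) = 1.941·(1 − 0.033445) = 1.941·0.966555 = 1.8761 E

Final: 1.8761 Erlangs


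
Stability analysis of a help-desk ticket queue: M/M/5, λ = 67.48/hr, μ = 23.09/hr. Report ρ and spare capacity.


Total capacity cμ = 5·23.09 = 115.45/hr
ρ = λ/(cμ) = 67.48/115.45 = 0.5845
Stable ⇔ ρ < 1: YES
Spare capacity = cμ − λ = 115.45 − 67.48 = 47.97/hr

Final: ρ = 0.5845; stable; margin = 47.97/hr


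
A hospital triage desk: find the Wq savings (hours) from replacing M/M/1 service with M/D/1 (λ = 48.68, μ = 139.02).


ρ = 48.68/139.02 = 0.3502
Wq(M/M/1) = ρ/(μ−λ) = 0.3502/90.34 = 0.003876 hr
Wq(M/D/1) = ρ/(2(μ−λ)) = 0.001938 hr
Savings = 0.003876 − 0.001938 = 0.001938 hr

Final: 0.001938 hr


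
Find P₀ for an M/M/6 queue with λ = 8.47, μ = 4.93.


a = λ/μ = 8.47/4.93 = 1.7181; ρ = a/c = 0.2863
Σ_{k=0}^{5} a^k/k! (terms k=0..5) = 1.00000 + 1.71805 + 1.47585 + 0.84520 + 0.36302 + 0.12474 = 5.52687
Tail: a^6/(6!(1−ρ)) = 25.71692/(720·0.7137) = 0.05005
P₀ = 1/(5.52687 + 0.05005) = 1/5.57691 = 0.179311

Final: 0.179311


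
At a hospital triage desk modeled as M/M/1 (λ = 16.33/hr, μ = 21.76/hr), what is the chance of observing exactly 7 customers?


ρ = 16.33/21.76 = 0.7505
P_n = (1−ρ)·ρ^n = (1 − 0.7505)·0.7505^7 = 0.2495·0.134057 = 0.033453

Final: 0.033453


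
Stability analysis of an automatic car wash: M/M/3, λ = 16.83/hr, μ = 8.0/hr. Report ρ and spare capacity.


Total capacity cμ = 3·8.0 = 24.00/hr
ρ = λ/(cμ) = 16.83/24.00 = 0.7012
Stable ⇔ ρ < 1: YES
Spare capacity = cμ − λ = 24.00 − 16.83 = 7.17/hr

Final: ρ = 0.7012; stable; margin = 7.17/hr


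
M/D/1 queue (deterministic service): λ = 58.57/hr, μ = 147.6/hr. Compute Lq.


ρ = 58.57/147.6 = 0.3968
M/D/1: Lq = ρ²/(2(1−ρ)) = 0.1575/(2·0.6032) = 0.13053

Final: 0.13053


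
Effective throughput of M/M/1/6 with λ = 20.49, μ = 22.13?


ρ = 0.9259; P_K = (1−ρ)ρ^6/(1−ρ^7) = 0.112059
λ_eff = λ(1 − P_K) = 20.49·(1 − 0.112059) = 20.49·0.887941 = 18.1939 /hr

Final: 18.1939 /hr


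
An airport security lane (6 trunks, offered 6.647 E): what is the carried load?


B(6,6.647) = 0.308783 (Erlang-B)
Carried load = a(1 − B) = 6.647·(1 − 0.308783) = 6.647·0.691217 = 4.5945 E

Final: 4.5945 Erlangs


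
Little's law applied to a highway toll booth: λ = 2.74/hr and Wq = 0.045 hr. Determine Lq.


Lq = λWq = 2.74·0.045 = 0.1233

Final: 0.1233


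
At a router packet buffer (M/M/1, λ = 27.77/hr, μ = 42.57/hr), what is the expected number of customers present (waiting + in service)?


ρ = λ/μ = 27.77/42.57 = 0.6523
L = ρ/(1−ρ) = 0.6523/(1 − 0.6523) = 0.6523/0.3477 = 1.8764

Final: 1.8764


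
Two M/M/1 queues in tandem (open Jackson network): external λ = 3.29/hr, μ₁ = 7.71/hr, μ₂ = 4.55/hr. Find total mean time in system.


Each node sees arrival rate λ = 3.29/hr (tandem ⇒ throughput preserved).
W₁ = 1/(μ₁−λ) = 1/(7.71−3.29) = 0.22624 hr
W₂ = 1/(μ₂−λ) = 1/(4.55−3.29) = 0.79365 hr
W_total = W₁ + W₂ = 0.22624 + 0.79365 = 1.01990 hr

Final: 1.01990 hr


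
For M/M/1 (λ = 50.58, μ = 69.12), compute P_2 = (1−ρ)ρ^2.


ρ = 50.58/69.12 = 0.7318
P_n = (1−ρ)·ρ^n = (1 − 0.7318)·0.7318^2 = 0.2682·0.535489 = 0.143634

Final: 0.143634


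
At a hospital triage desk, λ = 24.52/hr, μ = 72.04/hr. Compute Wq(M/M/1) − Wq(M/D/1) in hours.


ρ = 24.52/72.04 = 0.3404
Wq(M/M/1) = ρ/(μ−λ) = 0.3404/47.52 = 0.007163 hr
Wq(M/D/1) = ρ/(2(μ−λ)) = 0.003581 hr
Savings = 0.007163 − 0.003581 = 0.003581 hr

Final: 0.003581 hr


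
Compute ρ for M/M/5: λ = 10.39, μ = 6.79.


ρ = λ/(cμ) = 10.39/(5·6.79) = 10.39/33.95 = 0.3060

Final: 0.3060


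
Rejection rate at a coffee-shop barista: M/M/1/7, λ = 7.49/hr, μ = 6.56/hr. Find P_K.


ρ = λ/μ = 7.49/6.56 = 1.1418
P_K = (1−ρ)ρ^K/(1−ρ^(K+1)) = (-0.1418·2.529565)/(1 − 2.888177)
= -0.358612/-1.888177 = 0.189925

Final: 0.189925


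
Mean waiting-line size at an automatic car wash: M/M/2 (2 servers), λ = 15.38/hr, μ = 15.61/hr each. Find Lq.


a = λ/μ = 0.9853; ρ = a/2 = 0.4926
P₀ = 0.339914
Lq = P₀·a^c·ρ / (c!·(1−ρ)²) = 0.339914·0.97075·0.4926/(2·0.25742)
= 0.31574

Final: 0.31574


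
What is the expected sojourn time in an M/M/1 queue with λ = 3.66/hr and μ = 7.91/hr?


W = 1/(μ−λ) = 1/(7.91 − 3.66) = 1/4.25 = 0.2353 hr

Final: 0.2353 hr


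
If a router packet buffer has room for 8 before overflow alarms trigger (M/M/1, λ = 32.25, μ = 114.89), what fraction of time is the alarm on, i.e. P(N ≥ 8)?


ρ = 32.25/114.89 = 0.2807
P(N ≥ n) = ρ^n = 0.2807^8 = 0.00003855

Final: 0.00003855


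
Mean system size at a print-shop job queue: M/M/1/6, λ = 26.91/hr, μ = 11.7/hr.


ρ = 26.91/11.7 = 2.3000
L = ρ[1 − (K+1)ρ^K + Kρ^(K+1)] / [(1−ρ)(1−ρ^(K+1))]
Numerator: 2.3000·(1 − 7·148.035889 + 6·340.482545) = 2317.581304
Denominator: (-1.3000)·(-339.482545) = 441.327308
L = 2317.581304/441.327308 = 5.2514

Final: 5.2514


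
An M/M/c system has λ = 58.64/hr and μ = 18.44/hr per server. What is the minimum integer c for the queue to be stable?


Stability requires cμ > λ ⇔ c > λ/μ.
λ/μ = 58.64/18.44 = 3.1800
Minimum integer c = ⌊3.1800⌋ + 1 = 4
Check: 4·18.44 = 73.76 > 58.64, while 3·18.44 = 55.32 ≤ 58.64

Final: 4 servers


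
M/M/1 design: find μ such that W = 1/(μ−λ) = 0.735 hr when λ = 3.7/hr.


W = 1/(μ−λ) ⇒ μ − λ = 1/W = 1/0.735 = 1.3605
μ = λ + 1/W = 3.7 + 1.3605 = 5.0605 per hr

Final: 5.0605 /hr


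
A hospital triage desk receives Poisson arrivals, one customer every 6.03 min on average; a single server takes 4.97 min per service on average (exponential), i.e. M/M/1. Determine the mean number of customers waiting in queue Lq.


λ = 60/6.03 = 9.9502 /hr
μ = 60/4.97 = 12.0724 /hr
ρ = λ/μ = 9.9502/12.0724 = 0.8242
Lq = ρ²/(1−ρ) = 0.6793/0.1758 = 3.8645

Final: 3.8645


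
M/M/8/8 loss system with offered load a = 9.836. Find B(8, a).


B(c,a) = (a^c/c!) / Σ_{k=0}^{c} a^k/k!
a^8/8! = 2172.839447
Σ terms (k=0..8): 1.00000 + 9.83600 + 48.37345 + 158.60041 + 389.99841 + 767.20488 + 1257.70453 + 1767.25453 + 2172.83945 = 6572.811653
B = 2172.839447/6572.811653 = 0.330580

Final: 0.330580


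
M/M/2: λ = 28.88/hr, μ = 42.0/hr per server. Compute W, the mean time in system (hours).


a = 0.6876; ρ = 0.3438; P₀ = 0.488306
Lq = P₀·a^c·ρ/(c!(1−ρ)²) = 0.09218
Wq = Lq/λ = 0.09218/28.88 = 0.003192 hr
W = Wq + 1/μ = 0.003192 + 0.02381 = 0.02700 hr

Final: 0.02700 hr


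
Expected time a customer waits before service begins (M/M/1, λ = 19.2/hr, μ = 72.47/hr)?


ρ = 19.2/72.47 = 0.2649
Wq = ρ/(μ−λ) = 0.2649/(72.47 − 19.2) = 0.2649/53.27 = 0.004973 hr

Final: 0.004973 hr


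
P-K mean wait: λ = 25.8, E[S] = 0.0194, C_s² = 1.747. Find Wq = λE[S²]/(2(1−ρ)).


ρ = λ·E[S] = 25.8·0.0194 = 0.5005
E[S²] = E[S]²(1+C_s²) = 0.0194²·(1+1.747) = 0.001034
Wq = λ·E[S²]/(2(1−ρ)) = 25.8·0.001034/(2·0.4995) = 0.02670 hr

Final: 0.02670 hr


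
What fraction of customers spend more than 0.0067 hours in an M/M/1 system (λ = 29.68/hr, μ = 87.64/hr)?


W ~ Exponential(μ−λ) for M/M/1.
μ − λ = 87.64 − 29.68 = 57.9600
P(W > t) = e^{−(μ−λ)t} = e^{−0.3883} = 0.678187

Final: 0.678187


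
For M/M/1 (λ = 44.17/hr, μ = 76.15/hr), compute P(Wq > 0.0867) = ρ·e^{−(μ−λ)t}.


ρ = 44.17/76.15 = 0.5800
P(Wq > t) = ρ·e^{−(μ−λ)t} = 0.5800·e^{−2.7727}
= 0.5800·0.062495 = 0.036250

Final: 0.036250


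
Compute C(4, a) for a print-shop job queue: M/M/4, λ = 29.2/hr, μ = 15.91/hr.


a = λ/μ = 1.8353; ρ = a/4 = 0.4588
P₀ = 0.155679 (from M/M/c formula)
C(c,a) = [a^c/(c!(1−ρ))]·P₀ = [11.34621/(24·0.5412)]·0.155679
= 0.87359·0.155679 = 0.135999

Final: 0.135999


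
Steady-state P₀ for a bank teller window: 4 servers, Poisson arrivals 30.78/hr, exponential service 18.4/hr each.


a = λ/μ = 30.78/18.4 = 1.6728; ρ = a/c = 0.4182
Σ_{k=0}^{3} a^k/k! (terms k=0..3) = 1.00000 + 1.67283 + 1.39917 + 0.78019 = 4.85219
Tail: a^4/(4!(1−ρ)) = 7.83075/(24·0.5818) = 0.56082
P₀ = 1/(4.85219 + 0.56082) = 1/5.41301 = 0.184740

Final: 0.184740


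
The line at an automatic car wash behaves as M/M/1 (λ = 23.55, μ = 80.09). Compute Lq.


ρ = 23.55/80.09 = 0.2940
Lq = ρ²/(1−ρ) = 0.08646/0.7060 = 0.1225

Final: 0.1225


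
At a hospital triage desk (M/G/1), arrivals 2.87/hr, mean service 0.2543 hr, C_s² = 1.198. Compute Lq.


ρ = λ·E[S] = 2.87·0.2543 = 0.7298
Lq = ρ²(1+C_s²)/(2(1−ρ)) = 0.5327·(1+1.198)/(2·0.2702)
= 0.5327·2.1980/0.5403 = 2.16688

Final: 2.16688


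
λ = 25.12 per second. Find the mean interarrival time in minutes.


Mean interarrival time = 1/λ = 1/25.12 second = 0.03981 second
In minutes: 0.03981 × 0.0166667 = 0.0006635 min

Final: 0.0006635 min


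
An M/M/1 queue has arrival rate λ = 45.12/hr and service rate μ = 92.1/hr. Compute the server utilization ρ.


ρ = λ/μ = 45.12/92.1 = 0.4899

Final: 0.4899


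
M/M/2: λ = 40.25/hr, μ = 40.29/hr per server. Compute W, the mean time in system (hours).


a = 0.9990; ρ = 0.4995; P₀ = 0.333775
Lq = P₀·a^c·ρ/(c!(1−ρ)²) = 0.33212
Wq = Lq/λ = 0.33212/40.25 = 0.008251 hr
W = Wq + 1/μ = 0.008251 + 0.02482 = 0.03307 hr

Final: 0.03307 hr


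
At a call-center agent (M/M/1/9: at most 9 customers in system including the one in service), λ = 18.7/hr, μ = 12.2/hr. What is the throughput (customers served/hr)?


ρ = 1.5328; P_K = (1−ρ)ρ^9/(1−ρ^10) = 0.352518
λ_eff = λ(1 − P_K) = 18.7·(1 − 0.352518) = 18.7·0.647482 = 12.1079 /hr

Final: 12.1079 /hr


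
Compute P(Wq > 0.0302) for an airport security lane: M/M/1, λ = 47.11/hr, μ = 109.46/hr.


ρ = 47.11/109.46 = 0.4304
P(Wq > t) = ρ·e^{−(μ−λ)t} = 0.4304·e^{−1.8830}
= 0.4304·0.152138 = 0.065478

Final: 0.065478


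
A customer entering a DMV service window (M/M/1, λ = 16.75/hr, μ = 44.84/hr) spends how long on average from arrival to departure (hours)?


W = 1/(μ−λ) = 1/(44.84 − 16.75) = 1/28.09 = 0.03560 hr

Final: 0.03560 hr


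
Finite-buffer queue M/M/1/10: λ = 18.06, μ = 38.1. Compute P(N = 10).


ρ = λ/μ = 18.06/38.1 = 0.4740
P_K = (1−ρ)ρ^K/(1−ρ^(K+1)) = (0.5260·0.0005727)/(1 − 0.0002715)
= 0.0003012/0.999729 = 0.0003013

Final: 0.0003013


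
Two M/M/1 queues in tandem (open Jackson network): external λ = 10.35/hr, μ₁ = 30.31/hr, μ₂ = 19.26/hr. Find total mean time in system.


Each node sees arrival rate λ = 10.35/hr (tandem ⇒ throughput preserved).
W₁ = 1/(μ₁−λ) = 1/(30.31−10.35) = 0.05010 hr
W₂ = 1/(μ₂−λ) = 1/(19.26−10.35) = 0.11223 hr
W_total = W₁ + W₂ = 0.05010 + 0.11223 = 0.16233 hr

Final: 0.16233 hr


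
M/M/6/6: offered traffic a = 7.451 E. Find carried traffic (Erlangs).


B(6,7.451) = 0.358669 (Erlang-B)
Carried load = a(1 − B) = 7.451·(1 − 0.358669) = 7.451·0.641331 = 4.7786 E

Final: 4.7786 Erlangs


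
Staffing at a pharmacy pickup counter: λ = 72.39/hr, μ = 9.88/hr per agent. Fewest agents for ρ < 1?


Stability requires cμ > λ ⇔ c > λ/μ.
λ/μ = 72.39/9.88 = 7.3269
Minimum integer c = ⌊7.3269⌋ + 1 = 8
Check: 8·9.88 = 79.04 > 72.39, while 7·9.88 = 69.16 ≤ 72.39

Final: 8 servers


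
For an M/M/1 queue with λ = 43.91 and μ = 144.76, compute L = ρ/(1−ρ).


ρ = λ/μ = 43.91/144.76 = 0.3033
L = ρ/(1−ρ) = 0.3033/(1 − 0.3033) = 0.3033/0.6967 = 0.4354

Final: 0.4354


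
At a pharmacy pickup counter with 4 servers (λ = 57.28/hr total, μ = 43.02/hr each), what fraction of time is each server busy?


ρ = λ/(cμ) = 57.28/(4·43.02) = 57.28/172.08 = 0.3329

Final: 0.3329


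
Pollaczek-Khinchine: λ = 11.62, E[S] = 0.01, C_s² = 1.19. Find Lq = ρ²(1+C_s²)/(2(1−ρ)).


ρ = λ·E[S] = 11.62·0.01 = 0.1162
Lq = ρ²(1+C_s²)/(2(1−ρ)) = 0.01350·(1+1.19)/(2·0.8838)
= 0.01350·2.1900/1.7676 = 0.01673

Final: 0.01673


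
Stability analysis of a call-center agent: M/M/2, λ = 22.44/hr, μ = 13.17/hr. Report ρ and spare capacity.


Total capacity cμ = 2·13.17 = 26.34/hr
ρ = λ/(cμ) = 22.44/26.34 = 0.8519
Stable ⇔ ρ < 1: YES
Spare capacity = cμ − λ = 26.34 − 22.44 = 3.90/hr

Final: ρ = 0.8519; stable; margin = 3.90/hr


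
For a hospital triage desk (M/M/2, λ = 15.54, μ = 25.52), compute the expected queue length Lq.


a = λ/μ = 0.6089; ρ = a/2 = 0.3045
P₀ = 0.533193
Lq = P₀·a^c·ρ / (c!·(1−ρ)²) = 0.533193·0.37080·0.3045/(2·0.48377)
= 0.06222

Final: 0.06222


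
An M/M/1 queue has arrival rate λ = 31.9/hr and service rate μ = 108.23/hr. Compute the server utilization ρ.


ρ = λ/μ = 31.9/108.23 = 0.2947

Final: 0.2947


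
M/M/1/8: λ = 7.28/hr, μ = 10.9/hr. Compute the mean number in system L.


ρ = 7.28/10.9 = 0.6679
L = ρ[1 − (K+1)ρ^K + Kρ^(K+1)] / [(1−ρ)(1−ρ^(K+1))]
Numerator: 0.6679·(1 − 9·0.039595 + 8·0.026445) = 0.571184
Denominator: (0.3321)·(0.973555) = 0.323327
L = 0.571184/0.323327 = 1.7666

Final: 1.7666


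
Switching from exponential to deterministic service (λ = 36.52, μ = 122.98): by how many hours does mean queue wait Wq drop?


ρ = 36.52/122.98 = 0.2970
Wq(M/M/1) = ρ/(μ−λ) = 0.2970/86.46 = 0.003435 hr
Wq(M/D/1) = ρ/(2(μ−λ)) = 0.001717 hr
Savings = 0.003435 − 0.001717 = 0.001717 hr

Final: 0.001717 hr


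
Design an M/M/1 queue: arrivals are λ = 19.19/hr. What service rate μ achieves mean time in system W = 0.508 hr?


W = 1/(μ−λ) ⇒ μ − λ = 1/W = 1/0.508 = 1.9685
μ = λ + 1/W = 19.19 + 1.9685 = 21.1585 per hr

Final: 21.1585 /hr


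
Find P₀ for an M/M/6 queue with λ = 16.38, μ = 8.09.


a = λ/μ = 16.38/8.09 = 2.0247; ρ = a/c = 0.3375
Σ_{k=0}^{5} a^k/k! (terms k=0..5) = 1.00000 + 2.02472 + 2.04975 + 1.38339 + 0.70025 + 0.28356 = 7.44167
Tail: a^6/(6!(1−ρ)) = 68.89572/(720·0.6625) = 0.14443
P₀ = 1/(7.44167 + 0.14443) = 1/7.58609 = 0.131820

Final: 0.131820


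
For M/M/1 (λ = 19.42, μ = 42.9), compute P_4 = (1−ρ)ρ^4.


ρ = 19.42/42.9 = 0.4527
P_n = (1−ρ)·ρ^n = (1 − 0.4527)·0.4527^4 = 0.5473·0.041992 = 0.022983

Final: 0.022983


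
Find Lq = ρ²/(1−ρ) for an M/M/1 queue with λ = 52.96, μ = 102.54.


ρ = 52.96/102.54 = 0.5165
Lq = ρ²/(1−ρ) = 0.2668/0.4835 = 0.5517

Final: 0.5517


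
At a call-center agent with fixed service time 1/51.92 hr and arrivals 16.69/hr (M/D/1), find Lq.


ρ = 16.69/51.92 = 0.3215
M/D/1: Lq = ρ²/(2(1−ρ)) = 0.1033/(2·0.6785) = 0.07614

Final: 0.07614


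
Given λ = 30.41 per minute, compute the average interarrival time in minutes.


Mean interarrival time = 1/λ = 1/30.41 minute = 0.03288 minute
In minutes: 0.03288 × 1 = 0.03288 min

Final: 0.03288 min


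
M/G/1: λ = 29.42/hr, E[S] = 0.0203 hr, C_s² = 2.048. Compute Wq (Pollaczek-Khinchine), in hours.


ρ = λ·E[S] = 29.42·0.0203 = 0.5972
E[S²] = E[S]²(1+C_s²) = 0.0203²·(1+2.048) = 0.001256
Wq = λ·E[S²]/(2(1−ρ)) = 29.42·0.001256/(2·0.4028) = 0.04587 hr

Final: 0.04587 hr


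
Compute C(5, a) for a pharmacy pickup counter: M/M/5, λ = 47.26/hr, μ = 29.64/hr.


a = λ/μ = 1.5945; ρ = a/5 = 0.3189
P₀ = 0.202567 (from M/M/c formula)
C(c,a) = [a^c/(c!(1−ρ))]·P₀ = [10.30570/(120·0.6811)]·0.202567
= 0.12609·0.202567 = 0.025542

Final: 0.025542


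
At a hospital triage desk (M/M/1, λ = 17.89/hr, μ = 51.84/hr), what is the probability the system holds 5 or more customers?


ρ = 17.89/51.84 = 0.3451
P(N ≥ n) = ρ^n = 0.3451^5 = 0.004895

Final: 0.004895


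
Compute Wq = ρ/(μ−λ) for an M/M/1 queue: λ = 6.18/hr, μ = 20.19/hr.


ρ = 6.18/20.19 = 0.3061
Wq = ρ/(μ−λ) = 0.3061/(20.19 − 6.18) = 0.3061/14.01 = 0.02185 hr

Final: 0.02185 hr


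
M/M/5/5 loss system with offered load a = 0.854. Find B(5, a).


B(c,a) = (a^c/c!) / Σ_{k=0}^{c} a^k/k!
a^5/5! = 0.003785
Σ terms (k=0..5): 1.00000 + 0.85400 + 0.36466 + 0.10381 + 0.02216 + 0.003785 = 2.348412
B = 0.003785/2.348412 = 0.001612

Final: 0.001612


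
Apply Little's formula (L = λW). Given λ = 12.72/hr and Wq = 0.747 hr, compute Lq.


Lq = λWq = 12.72·0.747 = 9.5018

Final: 9.5018


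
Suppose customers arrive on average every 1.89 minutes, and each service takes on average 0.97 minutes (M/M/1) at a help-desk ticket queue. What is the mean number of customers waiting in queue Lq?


λ = 60/1.89 = 31.7460 /hr
μ = 60/0.97 = 61.8557 /hr
ρ = λ/μ = 31.7460/61.8557 = 0.5132
Lq = ρ²/(1−ρ) = 0.2634/0.4868 = 0.5411

Final: 0.5411


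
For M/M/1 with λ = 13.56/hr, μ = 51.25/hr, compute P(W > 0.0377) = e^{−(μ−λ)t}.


W ~ Exponential(μ−λ) for M/M/1.
μ − λ = 51.25 − 13.56 = 37.6900
P(W > t) = e^{−(μ−λ)t} = e^{−1.4209} = 0.241493

Final: 0.241493


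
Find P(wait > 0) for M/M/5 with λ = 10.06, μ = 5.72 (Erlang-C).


a = λ/μ = 1.7587; ρ = a/5 = 0.3517
P₀ = 0.171616 (from M/M/c formula)
C(c,a) = [a^c/(c!(1−ρ))]·P₀ = [16.82712/(120·0.6483)]·0.171616
= 0.21631·0.171616 = 0.037123

Final: 0.037123


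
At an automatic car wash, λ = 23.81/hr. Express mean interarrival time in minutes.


Mean interarrival time = 1/λ = 1/23.81 hour = 0.04200 hour
In minutes: 0.04200 × 60 = 2.5199 min

Final: 2.5199 min


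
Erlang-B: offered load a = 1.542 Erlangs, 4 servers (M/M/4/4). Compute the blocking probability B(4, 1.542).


B(c,a) = (a^c/c!) / Σ_{k=0}^{c} a^k/k!
a^4/4! = 0.235573
Σ terms (k=0..4): 1.00000 + 1.54200 + 1.18888 + 0.61109 + 0.23557 = 4.577541
B = 0.235573/4.577541 = 0.051463

Final: 0.051463


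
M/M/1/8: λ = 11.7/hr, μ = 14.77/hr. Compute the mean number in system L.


ρ = 11.7/14.77 = 0.7921
L = ρ[1 − (K+1)ρ^K + Kρ^(K+1)] / [(1−ρ)(1−ρ^(K+1))]
Numerator: 0.7921·(1 − 9·0.155040 + 8·0.122814) = 0.465113
Denominator: (0.2079)·(0.877186) = 0.182326
L = 0.465113/0.182326 = 2.5510

Final: 2.5510


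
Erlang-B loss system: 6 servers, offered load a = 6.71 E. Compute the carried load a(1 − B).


B(6,6.71) = 0.312880 (Erlang-B)
Carried load = a(1 − B) = 6.71·(1 − 0.312880) = 6.71·0.687120 = 4.6106 E

Final: 4.6106 Erlangs


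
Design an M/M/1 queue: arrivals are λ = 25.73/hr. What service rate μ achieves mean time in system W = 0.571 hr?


W = 1/(μ−λ) ⇒ μ − λ = 1/W = 1/0.571 = 1.7513
μ = λ + 1/W = 25.73 + 1.7513 = 27.4813 per hr

Final: 27.4813 /hr


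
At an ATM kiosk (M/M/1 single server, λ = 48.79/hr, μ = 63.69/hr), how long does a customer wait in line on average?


ρ = 48.79/63.69 = 0.7661
Wq = ρ/(μ−λ) = 0.7661/(63.69 − 48.79) = 0.7661/14.90 = 0.05141 hr

Final: 0.05141 hr


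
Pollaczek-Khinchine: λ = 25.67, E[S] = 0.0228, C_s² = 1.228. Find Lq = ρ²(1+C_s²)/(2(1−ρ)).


ρ = λ·E[S] = 25.67·0.0228 = 0.5853
Lq = ρ²(1+C_s²)/(2(1−ρ)) = 0.3425·(1+1.228)/(2·0.4147)
= 0.3425·2.2280/0.8294 = 0.92013

Final: 0.92013


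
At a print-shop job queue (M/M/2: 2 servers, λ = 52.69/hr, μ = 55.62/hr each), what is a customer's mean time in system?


a = 0.9473; ρ = 0.4737; P₀ = 0.357165
Lq = P₀·a^c·ρ/(c!(1−ρ)²) = 0.27401
Wq = Lq/λ = 0.27401/52.69 = 0.005200 hr
W = Wq + 1/μ = 0.005200 + 0.01798 = 0.02318 hr

Final: 0.02318 hr


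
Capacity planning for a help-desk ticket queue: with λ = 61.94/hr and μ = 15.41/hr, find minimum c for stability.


Stability requires cμ > λ ⇔ c > λ/μ.
λ/μ = 61.94/15.41 = 4.0195
Minimum integer c = ⌊4.0195⌋ + 1 = 5
Check: 5·15.41 = 77.05 > 61.94, while 4·15.41 = 61.64 ≤ 61.94

Final: 5 servers


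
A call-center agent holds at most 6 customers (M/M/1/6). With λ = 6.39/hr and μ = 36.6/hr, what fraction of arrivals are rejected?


ρ = λ/μ = 6.39/36.6 = 0.1746
P_K = (1−ρ)ρ^K/(1−ρ^(K+1)) = (0.8254·0.00002832)/(1 − 0.000004945)
= 0.00002338/0.999995 = 0.00002338

Final: 0.00002338


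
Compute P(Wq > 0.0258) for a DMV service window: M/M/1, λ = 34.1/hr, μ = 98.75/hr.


ρ = 34.1/98.75 = 0.3453
P(Wq > t) = ρ·e^{−(μ−λ)t} = 0.3453·e^{−1.6680}
= 0.3453·0.188630 = 0.065137

Final: 0.065137


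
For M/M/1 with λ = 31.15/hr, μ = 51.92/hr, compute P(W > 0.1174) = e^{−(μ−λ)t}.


W ~ Exponential(μ−λ) for M/M/1.
μ − λ = 51.92 − 31.15 = 20.7700
P(W > t) = e^{−(μ−λ)t} = e^{−2.4384} = 0.087301

Final: 0.087301
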